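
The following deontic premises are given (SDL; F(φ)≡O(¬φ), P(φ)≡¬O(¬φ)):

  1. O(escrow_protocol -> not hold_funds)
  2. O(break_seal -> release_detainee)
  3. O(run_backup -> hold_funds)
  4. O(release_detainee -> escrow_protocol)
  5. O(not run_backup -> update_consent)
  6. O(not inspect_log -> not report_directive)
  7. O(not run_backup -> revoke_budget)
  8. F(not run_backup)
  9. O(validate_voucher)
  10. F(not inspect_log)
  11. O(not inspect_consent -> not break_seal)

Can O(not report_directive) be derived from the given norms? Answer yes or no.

Premise 6 is O(not inspect_log -> not report_directive), but O(not inspect_log) is not derivable from the premises, so it does not yield O(not report_directive).
No other premise forces O(not report_directive). An ideal world satisfying every premise can still have not report_directive false, so O(not report_directive) is not derivable.

No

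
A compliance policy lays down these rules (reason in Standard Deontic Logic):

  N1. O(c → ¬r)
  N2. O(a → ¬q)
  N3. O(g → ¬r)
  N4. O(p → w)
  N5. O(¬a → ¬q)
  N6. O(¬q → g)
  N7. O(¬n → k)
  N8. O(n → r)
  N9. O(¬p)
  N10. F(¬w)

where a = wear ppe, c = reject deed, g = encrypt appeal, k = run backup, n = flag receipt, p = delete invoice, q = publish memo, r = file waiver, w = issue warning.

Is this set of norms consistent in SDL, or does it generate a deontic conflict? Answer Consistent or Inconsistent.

Consistent

Premise 4 is O(p → w); even if O(w) held, inferring O(p) would be affirming the consequent — invalid.
So O(p) is not derivable, and the apparent clash with O(¬p) does not arise.
A world satisfying every obligation exists (e.g. a=false, c=false, g=true, k=true, n=false, p=false, q=false, r=false, w=true); no atom is both obligatory and forbidden, so the set is consistent.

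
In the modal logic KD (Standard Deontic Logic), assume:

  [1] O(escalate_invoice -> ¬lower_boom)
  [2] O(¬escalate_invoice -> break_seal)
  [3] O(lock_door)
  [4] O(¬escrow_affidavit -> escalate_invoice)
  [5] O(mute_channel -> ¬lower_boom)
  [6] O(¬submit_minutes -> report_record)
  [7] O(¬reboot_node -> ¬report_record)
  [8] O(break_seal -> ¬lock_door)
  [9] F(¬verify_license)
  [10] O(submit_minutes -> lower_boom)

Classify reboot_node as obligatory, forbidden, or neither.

Obligatory

From premise 3 we have O(lock_door).
Premise 8, O(break_seal -> ¬lock_door), contraposes to O(lock_door -> ¬break_seal); with O(lock_door) we get O(¬break_seal).
Premise 2, O(¬escalate_invoice -> break_seal), contraposes to O(¬break_seal -> escalate_invoice); with O(¬break_seal) we get O(escalate_invoice).
Premise 1 is O(escalate_invoice -> ¬lower_boom); since O(escalate_invoice), deontic closure gives O(¬lower_boom).
Premise 10 is O(submit_minutes -> lower_boom); contrapositively O(¬lower_boom -> ¬submit_minutes). Since O(¬lower_boom) holds, K gives O(¬submit_minutes).
With premise 6, O(¬submit_minutes -> report_record), the K-axiom yields O(report_record).
Premise 7, O(¬reboot_node -> ¬report_record), contraposes to O(report_record -> reboot_node); with O(report_record) we get O(reboot_node).
Premises 4, 5, 9 do not contribute to this derivation.
Hence reboot_node is obligatory.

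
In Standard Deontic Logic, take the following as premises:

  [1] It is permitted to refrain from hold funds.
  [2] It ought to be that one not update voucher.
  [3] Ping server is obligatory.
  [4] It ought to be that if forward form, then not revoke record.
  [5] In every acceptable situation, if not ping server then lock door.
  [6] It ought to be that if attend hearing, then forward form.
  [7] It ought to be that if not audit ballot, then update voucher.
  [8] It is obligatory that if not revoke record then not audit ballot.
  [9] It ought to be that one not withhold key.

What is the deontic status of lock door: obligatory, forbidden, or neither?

Neither

Premise 5 is O(¬ping_server → lock_door), but O(¬ping_server) is not derivable from the premises, so it does not yield O(lock_door).
No premise or chain of K-axiom applications forces O(lock_door), and none forces O(¬lock_door). So lock_door is neither obligatory nor forbidden under these norms.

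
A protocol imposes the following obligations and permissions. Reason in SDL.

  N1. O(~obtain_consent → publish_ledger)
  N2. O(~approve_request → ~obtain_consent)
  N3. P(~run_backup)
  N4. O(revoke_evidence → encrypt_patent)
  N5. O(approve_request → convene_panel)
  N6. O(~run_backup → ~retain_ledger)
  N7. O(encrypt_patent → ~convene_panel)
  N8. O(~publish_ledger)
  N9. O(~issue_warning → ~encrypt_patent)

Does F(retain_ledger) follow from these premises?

Premise 6 is O(~run_backup → ~retain_ledger), but O(~run_backup) is not derivable from the premises (the permission P(~run_backup) asserts only ~O(run_backup), not O(~run_backup)), so it does not yield O(~retain_ledger).
No other premise forces O(~retain_ledger). An ideal world satisfying every premise can still have retain_ledger true, so F(retain_ledger) is not derivable.

No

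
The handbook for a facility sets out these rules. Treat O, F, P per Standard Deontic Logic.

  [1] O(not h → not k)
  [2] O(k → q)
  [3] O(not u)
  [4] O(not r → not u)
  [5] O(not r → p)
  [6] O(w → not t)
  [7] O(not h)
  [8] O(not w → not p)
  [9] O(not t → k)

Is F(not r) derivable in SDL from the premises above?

Yes

From premise 7 we have O(not h).
From O(not h) and premise 1, O(not h → not k), we obtain O(not k).
Premise 9 is O(not t → k); contrapositively O(not k → t). Since O(not k) holds, K gives O(t).
The contrapositive of premise 6 (O(w → not t)) is O(t → not w), and O(t) is already established, so O(not w).
With premise 8, O(not w → not p), the K-axiom yields O(not p).
The contrapositive of premise 5 (O(not r → p)) is O(not p → r), and O(not p) is already established, so O(r).
Premises 2, 3, 4 do not contribute to this derivation.
So O(r) holds, i.e. F(not r). The claim follows.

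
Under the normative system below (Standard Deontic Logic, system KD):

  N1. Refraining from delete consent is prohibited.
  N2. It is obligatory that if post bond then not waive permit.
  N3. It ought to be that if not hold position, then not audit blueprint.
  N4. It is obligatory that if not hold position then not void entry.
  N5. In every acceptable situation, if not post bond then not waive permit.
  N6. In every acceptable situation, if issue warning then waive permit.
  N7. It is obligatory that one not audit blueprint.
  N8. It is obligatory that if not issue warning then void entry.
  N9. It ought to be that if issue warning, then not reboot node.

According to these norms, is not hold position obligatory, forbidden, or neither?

Premises 2 and 5 cover both cases: O(post_bond → ¬waive_permit) and O(¬post_bond → ¬waive_permit). Since post_bond ∨ ¬post_bond is a tautology, O(¬waive_permit) follows.
The contrapositive of premise 6 (O(issue_warning → waive_permit)) is O(¬waive_permit → ¬issue_warning), and O(¬waive_permit) is already established, so O(¬issue_warning).
Applying K to premise 8 (O(¬issue_warning → void_entry)) and O(¬issue_warning) yields O(void_entry).
Premise 4 is O(¬hold_position → ¬void_entry); contrapositively O(void_entry → hold_position). Since O(void_entry) holds, K gives O(hold_position).
Premises 1, 3, 7, 9 do not contribute to this derivation.
Thus O(hold_position), which is F(¬hold_position): ¬hold_position is forbidden.

Forbidden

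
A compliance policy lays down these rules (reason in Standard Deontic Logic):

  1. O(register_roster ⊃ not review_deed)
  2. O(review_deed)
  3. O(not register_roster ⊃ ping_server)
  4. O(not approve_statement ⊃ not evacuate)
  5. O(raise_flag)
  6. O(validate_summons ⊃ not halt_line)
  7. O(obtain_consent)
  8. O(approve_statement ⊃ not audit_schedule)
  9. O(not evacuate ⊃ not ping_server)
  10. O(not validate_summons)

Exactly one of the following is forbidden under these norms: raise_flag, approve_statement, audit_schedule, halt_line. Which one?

audit_schedule

From premise 2 we have O(review_deed).
Premise 1 is O(register_roster ⊃ not review_deed); contrapositively O(review_deed ⊃ not register_roster). Since O(review_deed) holds, K gives O(not register_roster).
From O(not register_roster) and premise 3, O(not register_roster ⊃ ping_server), we obtain O(ping_server).
Premise 9, O(not evacuate ⊃ not ping_server), contraposes to O(ping_server ⊃ evacuate); with O(ping_server) we get O(evacuate).
Premise 4 is O(not approve_statement ⊃ not evacuate); contrapositively O(evacuate ⊃ approve_statement). Since O(evacuate) holds, K gives O(approve_statement).
With premise 8, O(approve_statement ⊃ not audit_schedule), the K-axiom yields O(not audit_schedule).
So O(not audit_schedule) holds, i.e. audit_schedule is forbidden. None of the other listed options is forbidden under the premises.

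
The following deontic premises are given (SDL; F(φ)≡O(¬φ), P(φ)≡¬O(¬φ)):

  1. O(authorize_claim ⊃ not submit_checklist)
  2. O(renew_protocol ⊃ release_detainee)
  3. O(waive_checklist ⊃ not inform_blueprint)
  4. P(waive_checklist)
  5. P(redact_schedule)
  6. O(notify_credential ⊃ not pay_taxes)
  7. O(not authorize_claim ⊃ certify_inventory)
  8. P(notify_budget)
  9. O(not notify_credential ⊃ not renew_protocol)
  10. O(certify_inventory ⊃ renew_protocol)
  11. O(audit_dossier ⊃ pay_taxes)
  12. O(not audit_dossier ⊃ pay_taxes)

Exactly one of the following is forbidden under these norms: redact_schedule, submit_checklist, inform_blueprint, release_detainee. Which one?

submit_checklist

Premises 12 and 11 cover both cases: O(not audit_dossier ⊃ pay_taxes) and O(audit_dossier ⊃ pay_taxes). Since not audit_dossier ∨ audit_dossier is a tautology, O(pay_taxes) follows.
Premise 6, O(notify_credential ⊃ not pay_taxes), contraposes to O(pay_taxes ⊃ not notify_credential); with O(pay_taxes) we get O(not notify_credential).
With premise 9, O(not notify_credential ⊃ not renew_protocol), the K-axiom yields O(not renew_protocol).
Premise 10, O(certify_inventory ⊃ renew_protocol), contraposes to O(not renew_protocol ⊃ not certify_inventory); with O(not renew_protocol) we get O(not certify_inventory).
Premise 7, O(not authorize_claim ⊃ certify_inventory), contraposes to O(not certify_inventory ⊃ authorize_claim); with O(not certify_inventory) we get O(authorize_claim).
From O(authorize_claim) and premise 1, O(authorize_claim ⊃ not submit_checklist), we obtain O(not submit_checklist).
So O(not submit_checklist) holds, i.e. submit_checklist is forbidden. None of the other listed options is forbidden under the premises.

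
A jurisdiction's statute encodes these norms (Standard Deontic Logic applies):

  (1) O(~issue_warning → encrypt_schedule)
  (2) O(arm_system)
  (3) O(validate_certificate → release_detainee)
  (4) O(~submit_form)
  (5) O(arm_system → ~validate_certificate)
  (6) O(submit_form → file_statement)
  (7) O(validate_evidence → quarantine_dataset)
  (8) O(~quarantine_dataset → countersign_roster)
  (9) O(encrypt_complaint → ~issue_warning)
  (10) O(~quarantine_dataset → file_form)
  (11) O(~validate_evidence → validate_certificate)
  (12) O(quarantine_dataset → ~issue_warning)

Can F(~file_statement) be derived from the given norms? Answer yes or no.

Premise 6 is O(submit_form → file_statement), but O(submit_form) is not derivable from the premises, so it does not yield O(file_statement).
No other premise forces O(file_statement). An ideal world satisfying every premise can still have ~file_statement true, so F(~file_statement) is not derivable.

No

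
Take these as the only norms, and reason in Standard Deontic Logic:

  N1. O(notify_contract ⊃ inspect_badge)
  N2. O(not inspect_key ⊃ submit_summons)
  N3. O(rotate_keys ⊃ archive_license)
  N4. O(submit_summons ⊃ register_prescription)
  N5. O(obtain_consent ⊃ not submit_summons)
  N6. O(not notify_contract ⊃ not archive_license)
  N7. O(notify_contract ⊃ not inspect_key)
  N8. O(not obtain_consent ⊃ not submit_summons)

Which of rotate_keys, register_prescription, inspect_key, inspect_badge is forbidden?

rotate_keys

Premises 5 and 8 are O(obtain_consent ⊃ not submit_summons) and O(not obtain_consent ⊃ not submit_summons); every ideal world satisfies obtain_consent or not obtain_consent, so in either case not submit_summons holds — hence O(not submit_summons).
Premise 2, O(not inspect_key ⊃ submit_summons), contraposes to O(not submit_summons ⊃ inspect_key); with O(not submit_summons) we get O(inspect_key).
Premise 7, O(notify_contract ⊃ not inspect_key), contraposes to O(inspect_key ⊃ not notify_contract); with O(inspect_key) we get O(not notify_contract).
Applying K to premise 6 (O(not notify_contract ⊃ not archive_license)) and O(not notify_contract) yields O(not archive_license).
The contrapositive of premise 3 (O(rotate_keys ⊃ archive_license)) is O(not archive_license ⊃ not rotate_keys), and O(not archive_license) is already established, so O(not rotate_keys).
So O(not rotate_keys) holds, i.e. rotate_keys is forbidden. None of the other listed options is forbidden under the premises.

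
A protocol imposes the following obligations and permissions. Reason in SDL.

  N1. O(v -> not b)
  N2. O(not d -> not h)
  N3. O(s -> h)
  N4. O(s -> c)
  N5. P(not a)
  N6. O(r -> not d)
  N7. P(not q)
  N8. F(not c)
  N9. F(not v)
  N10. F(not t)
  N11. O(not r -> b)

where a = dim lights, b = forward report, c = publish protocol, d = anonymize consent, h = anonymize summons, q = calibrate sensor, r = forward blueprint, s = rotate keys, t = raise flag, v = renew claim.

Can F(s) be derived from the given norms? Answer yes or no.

Yes

F(not v) at premise 9 means O(v).
Applying K to premise 1 (O(v -> not b)) and O(v) yields O(not b).
Premise 11, O(not r -> b), contraposes to O(not b -> r); with O(not b) we get O(r).
With premise 6, O(r -> not d), the K-axiom yields O(not d).
From O(not d) and premise 2, O(not d -> not h), we obtain O(not h).
The contrapositive of premise 3 (O(s -> h)) is O(not h -> not s), and O(not h) is already established, so O(not s).
Premises 4, 5, 7, 8, 10 do not contribute to this derivation.
So O(not s) holds, i.e. F(s). The claim follows.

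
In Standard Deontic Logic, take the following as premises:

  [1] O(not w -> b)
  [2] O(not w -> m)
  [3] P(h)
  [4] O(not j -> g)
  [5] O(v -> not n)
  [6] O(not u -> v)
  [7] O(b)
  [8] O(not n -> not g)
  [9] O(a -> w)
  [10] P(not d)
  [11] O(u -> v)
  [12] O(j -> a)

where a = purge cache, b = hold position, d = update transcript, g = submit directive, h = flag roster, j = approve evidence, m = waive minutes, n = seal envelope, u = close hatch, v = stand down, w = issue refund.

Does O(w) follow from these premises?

Premises 11 and 6 are O(u -> v) and O(not u -> v); every ideal world satisfies u or not u, so in either case v holds — hence O(v).
Premise 5 is O(v -> not n); since O(v), deontic closure gives O(not n).
From O(not n) and premise 8, O(not n -> not g), we obtain O(not g).
Premise 4 is O(not j -> g); contrapositively O(not g -> j). Since O(not g) holds, K gives O(j).
With premise 12, O(j -> a), the K-axiom yields O(a).
With premise 9, O(a -> w), the K-axiom yields O(w).
Premises 1, 2, 3, 7, 10 do not contribute to this derivation.
So O(w) follows.

Yes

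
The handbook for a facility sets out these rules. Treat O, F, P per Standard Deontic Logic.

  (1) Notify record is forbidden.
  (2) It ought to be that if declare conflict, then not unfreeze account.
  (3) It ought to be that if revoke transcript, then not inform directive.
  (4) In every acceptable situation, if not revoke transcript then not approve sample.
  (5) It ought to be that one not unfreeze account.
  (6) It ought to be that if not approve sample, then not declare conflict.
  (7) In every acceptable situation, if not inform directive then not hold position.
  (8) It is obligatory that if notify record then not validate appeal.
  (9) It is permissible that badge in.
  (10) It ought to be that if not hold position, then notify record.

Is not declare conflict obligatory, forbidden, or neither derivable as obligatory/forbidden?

Premise 1, F(notify_record), is equivalent to O(¬notify_record).
Premise 10, O(¬hold_position → notify_record), contraposes to O(¬notify_record → hold_position); with O(¬notify_record) we get O(hold_position).
Premise 7, O(¬inform_directive → ¬hold_position), contraposes to O(hold_position → inform_directive); with O(hold_position) we get O(inform_directive).
The contrapositive of premise 3 (O(revoke_transcript → ¬inform_directive)) is O(inform_directive → ¬revoke_transcript), and O(inform_directive) is already established, so O(¬revoke_transcript).
With premise 4, O(¬revoke_transcript → ¬approve_sample), the K-axiom yields O(¬approve_sample).
Premise 6 is O(¬approve_sample → ¬declare_conflict); since O(¬approve_sample), deontic closure gives O(¬declare_conflict).
Premises 2, 5, 8, 9 do not contribute to this derivation.
Hence ¬declare_conflict is obligatory.

Obligatory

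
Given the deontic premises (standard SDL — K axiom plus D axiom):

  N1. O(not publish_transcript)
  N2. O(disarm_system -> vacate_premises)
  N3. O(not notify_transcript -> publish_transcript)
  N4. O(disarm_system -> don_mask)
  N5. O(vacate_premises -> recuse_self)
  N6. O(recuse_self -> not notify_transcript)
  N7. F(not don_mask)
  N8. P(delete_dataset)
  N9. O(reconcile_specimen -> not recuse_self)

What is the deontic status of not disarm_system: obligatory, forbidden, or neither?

Premise 1 gives O(not publish_transcript).
Premise 3, O(not notify_transcript -> publish_transcript), contraposes to O(not publish_transcript -> notify_transcript); with O(not publish_transcript) we get O(notify_transcript).
Premise 6 is O(recuse_self -> not notify_transcript); contrapositively O(notify_transcript -> not recuse_self). Since O(notify_transcript) holds, K gives O(not recuse_self).
The contrapositive of premise 5 (O(vacate_premises -> recuse_self)) is O(not recuse_self -> not vacate_premises), and O(not recuse_self) is already established, so O(not vacate_premises).
The contrapositive of premise 2 (O(disarm_system -> vacate_premises)) is O(not vacate_premises -> not disarm_system), and O(not vacate_premises) is already established, so O(not disarm_system).
Premises 4, 7, 8, 9 do not contribute to this derivation.
Hence not disarm_system is obligatory.

Obligatory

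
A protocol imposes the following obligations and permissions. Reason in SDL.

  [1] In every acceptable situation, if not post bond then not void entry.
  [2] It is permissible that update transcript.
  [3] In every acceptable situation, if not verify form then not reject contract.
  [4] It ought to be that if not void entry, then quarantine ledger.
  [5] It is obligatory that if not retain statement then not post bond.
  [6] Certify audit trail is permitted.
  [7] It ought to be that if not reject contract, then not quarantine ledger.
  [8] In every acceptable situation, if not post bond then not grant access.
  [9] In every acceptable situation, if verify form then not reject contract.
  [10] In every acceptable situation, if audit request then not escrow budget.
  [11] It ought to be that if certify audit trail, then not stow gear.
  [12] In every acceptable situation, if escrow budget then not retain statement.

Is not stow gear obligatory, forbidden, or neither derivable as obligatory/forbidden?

Neither

Premise 11 is O(certify_audit_trail → ¬stow_gear), but O(certify_audit_trail) is not derivable from the premises (the permission P(certify_audit_trail) asserts only ¬O(¬certify_audit_trail), not O(certify_audit_trail)), so it does not yield O(¬stow_gear).
No premise or chain of K-axiom applications forces O(¬stow_gear), and none forces O(stow_gear). So ¬stow_gear is neither obligatory nor forbidden under these norms.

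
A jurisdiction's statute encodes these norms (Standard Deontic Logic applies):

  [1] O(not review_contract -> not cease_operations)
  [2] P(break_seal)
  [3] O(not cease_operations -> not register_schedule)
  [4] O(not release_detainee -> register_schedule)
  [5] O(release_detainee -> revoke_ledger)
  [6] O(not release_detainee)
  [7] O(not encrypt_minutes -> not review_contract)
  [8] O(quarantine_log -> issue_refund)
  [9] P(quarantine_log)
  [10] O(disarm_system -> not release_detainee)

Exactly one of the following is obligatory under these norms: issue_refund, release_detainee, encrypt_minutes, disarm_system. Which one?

Premise 6 states O(not release_detainee) outright.
From O(not release_detainee) and premise 4, O(not release_detainee -> register_schedule), we obtain O(register_schedule).
Premise 3, O(not cease_operations -> not register_schedule), contraposes to O(register_schedule -> cease_operations); with O(register_schedule) we get O(cease_operations).
Premise 1, O(not review_contract -> not cease_operations), contraposes to O(cease_operations -> review_contract); with O(cease_operations) we get O(review_contract).
Premise 7, O(not encrypt_minutes -> not review_contract), contraposes to O(review_contract -> encrypt_minutes); with O(review_contract) we get O(encrypt_minutes).
So O(encrypt_minutes) holds — encrypt_minutes is obligatory. None of the other listed options is made obligatory by any chain of premises.

encrypt_minutes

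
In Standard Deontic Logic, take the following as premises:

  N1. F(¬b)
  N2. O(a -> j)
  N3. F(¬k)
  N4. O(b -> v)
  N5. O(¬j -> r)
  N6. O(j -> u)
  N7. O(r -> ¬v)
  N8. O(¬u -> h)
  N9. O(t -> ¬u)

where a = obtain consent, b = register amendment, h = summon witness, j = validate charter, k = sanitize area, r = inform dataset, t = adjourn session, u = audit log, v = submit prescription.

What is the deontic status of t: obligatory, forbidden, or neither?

F(¬b) at premise 1 means O(b).
With premise 4, O(b -> v), the K-axiom yields O(v).
Premise 7, O(r -> ¬v), contraposes to O(v -> ¬r); with O(v) we get O(¬r).
Premise 5, O(¬j -> r), contraposes to O(¬r -> j); with O(¬r) we get O(j).
Applying K to premise 6 (O(j -> u)) and O(j) yields O(u).
Premise 9 is O(t -> ¬u); contrapositively O(u -> ¬t). Since O(u) holds, K gives O(¬t).
Premises 2, 3, 8 do not contribute to this derivation.
Thus O(¬t), which is F(t): t is forbidden.

Forbidden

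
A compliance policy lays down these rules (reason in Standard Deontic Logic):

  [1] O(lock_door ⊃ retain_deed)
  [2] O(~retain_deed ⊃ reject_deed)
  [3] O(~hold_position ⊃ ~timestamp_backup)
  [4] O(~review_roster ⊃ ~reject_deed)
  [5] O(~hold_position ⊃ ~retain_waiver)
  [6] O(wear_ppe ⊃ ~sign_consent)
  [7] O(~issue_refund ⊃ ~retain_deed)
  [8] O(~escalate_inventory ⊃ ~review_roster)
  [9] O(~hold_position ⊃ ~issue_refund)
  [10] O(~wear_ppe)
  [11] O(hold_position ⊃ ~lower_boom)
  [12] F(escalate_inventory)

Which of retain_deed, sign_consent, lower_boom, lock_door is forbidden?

lower_boom

F(escalate_inventory) at premise 12 means O(~escalate_inventory).
With premise 8, O(~escalate_inventory ⊃ ~review_roster), the K-axiom yields O(~review_roster).
Applying K to premise 4 (O(~review_roster ⊃ ~reject_deed)) and O(~review_roster) yields O(~reject_deed).
Premise 2, O(~retain_deed ⊃ reject_deed), contraposes to O(~reject_deed ⊃ retain_deed); with O(~reject_deed) we get O(retain_deed).
Premise 7, O(~issue_refund ⊃ ~retain_deed), contraposes to O(retain_deed ⊃ issue_refund); with O(retain_deed) we get O(issue_refund).
Premise 9 is O(~hold_position ⊃ ~issue_refund); contrapositively O(issue_refund ⊃ hold_position). Since O(issue_refund) holds, K gives O(hold_position).
Applying K to premise 11 (O(hold_position ⊃ ~lower_boom)) and O(hold_position) yields O(~lower_boom).
So O(~lower_boom) holds, i.e. lower_boom is forbidden. None of the other listed options is forbidden under the premises.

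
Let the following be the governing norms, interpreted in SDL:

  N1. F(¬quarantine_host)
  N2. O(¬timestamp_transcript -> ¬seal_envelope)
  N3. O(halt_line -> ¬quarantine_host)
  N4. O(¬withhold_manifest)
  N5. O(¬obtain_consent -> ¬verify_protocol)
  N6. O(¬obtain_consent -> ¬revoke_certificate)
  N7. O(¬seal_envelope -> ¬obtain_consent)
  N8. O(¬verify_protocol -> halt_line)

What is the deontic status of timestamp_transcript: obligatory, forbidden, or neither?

Obligatory

F(¬quarantine_host) at premise 1 means O(quarantine_host).
Premise 3, O(halt_line -> ¬quarantine_host), contraposes to O(quarantine_host -> ¬halt_line); with O(quarantine_host) we get O(¬halt_line).
The contrapositive of premise 8 (O(¬verify_protocol -> halt_line)) is O(¬halt_line -> verify_protocol), and O(¬halt_line) is already established, so O(verify_protocol).
Premise 5, O(¬obtain_consent -> ¬verify_protocol), contraposes to O(verify_protocol -> obtain_consent); with O(verify_protocol) we get O(obtain_consent).
Premise 7 is O(¬seal_envelope -> ¬obtain_consent); contrapositively O(obtain_consent -> seal_envelope). Since O(obtain_consent) holds, K gives O(seal_envelope).
Premise 2, O(¬timestamp_transcript -> ¬seal_envelope), contraposes to O(seal_envelope -> timestamp_transcript); with O(seal_envelope) we get O(timestamp_transcript).
Premises 4, 6 do not contribute to this derivation.
Hence timestamp_transcript is obligatory.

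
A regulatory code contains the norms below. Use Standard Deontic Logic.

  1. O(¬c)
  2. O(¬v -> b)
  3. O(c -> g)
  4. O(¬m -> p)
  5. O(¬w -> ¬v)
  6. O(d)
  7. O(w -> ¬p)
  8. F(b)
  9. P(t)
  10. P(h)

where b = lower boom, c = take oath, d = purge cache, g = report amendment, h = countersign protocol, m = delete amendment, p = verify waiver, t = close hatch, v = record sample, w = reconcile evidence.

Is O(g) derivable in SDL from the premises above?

No

Premise 3 is O(c -> g), but O(c) is not derivable from the premises, so it does not yield O(g).
No other premise forces O(g). An ideal world satisfying every premise can still have g false, so O(g) is not derivable.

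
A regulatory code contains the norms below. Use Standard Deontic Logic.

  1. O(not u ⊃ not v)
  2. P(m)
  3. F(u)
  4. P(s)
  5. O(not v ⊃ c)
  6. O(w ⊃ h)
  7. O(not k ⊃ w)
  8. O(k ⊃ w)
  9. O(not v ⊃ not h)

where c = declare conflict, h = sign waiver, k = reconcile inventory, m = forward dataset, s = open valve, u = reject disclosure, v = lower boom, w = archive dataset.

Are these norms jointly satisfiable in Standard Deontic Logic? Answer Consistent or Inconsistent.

Premises 7 and 8 cover both cases: O(not k ⊃ w) and O(k ⊃ w). Since not k ∨ k is a tautology, O(w) follows.
From O(w) and premise 6, O(w ⊃ h), we obtain O(h).
The contrapositive of premise 9 (O(not v ⊃ not h)) is O(h ⊃ v), and O(h) is already established, so O(v).
The contrapositive of premise 1 (O(not u ⊃ not v)) is O(v ⊃ u), and O(v) is already established, so O(u).
Yet premise 3 is F(u), i.e. O(not u).
We now have both O(u) and O(not u) — u is simultaneously obligatory and forbidden, violating the D-axiom.

Inconsistent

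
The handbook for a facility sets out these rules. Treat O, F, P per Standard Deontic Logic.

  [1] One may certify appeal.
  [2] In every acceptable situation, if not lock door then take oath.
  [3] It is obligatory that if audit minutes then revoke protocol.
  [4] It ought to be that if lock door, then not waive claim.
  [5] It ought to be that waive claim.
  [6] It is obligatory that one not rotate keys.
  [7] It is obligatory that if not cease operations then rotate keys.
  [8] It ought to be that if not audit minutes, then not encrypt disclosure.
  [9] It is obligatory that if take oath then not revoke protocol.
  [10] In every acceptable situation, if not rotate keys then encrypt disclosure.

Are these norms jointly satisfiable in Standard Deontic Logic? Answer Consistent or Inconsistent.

From premise 5 we have O(waive_claim).
The contrapositive of premise 4 (O(lock_door → ¬waive_claim)) is O(waive_claim → ¬lock_door), and O(waive_claim) is already established, so O(¬lock_door).
With premise 2, O(¬lock_door → take_oath), the K-axiom yields O(take_oath).
With premise 9, O(take_oath → ¬revoke_protocol), the K-axiom yields O(¬revoke_protocol).
Premise 3 is O(audit_minutes → revoke_protocol); contrapositively O(¬revoke_protocol → ¬audit_minutes). Since O(¬revoke_protocol) holds, K gives O(¬audit_minutes).
Applying K to premise 8 (O(¬audit_minutes → ¬encrypt_disclosure)) and O(¬audit_minutes) yields O(¬encrypt_disclosure).
Premise 10 is O(¬rotate_keys → encrypt_disclosure); contrapositively O(¬encrypt_disclosure → rotate_keys). Since O(¬encrypt_disclosure) holds, K gives O(rotate_keys).
But premise 6 directly asserts O(¬rotate_keys).
We now have both O(rotate_keys) and O(¬rotate_keys) — rotate_keys is simultaneously obligatory and forbidden, violating the D-axiom.

Inconsistent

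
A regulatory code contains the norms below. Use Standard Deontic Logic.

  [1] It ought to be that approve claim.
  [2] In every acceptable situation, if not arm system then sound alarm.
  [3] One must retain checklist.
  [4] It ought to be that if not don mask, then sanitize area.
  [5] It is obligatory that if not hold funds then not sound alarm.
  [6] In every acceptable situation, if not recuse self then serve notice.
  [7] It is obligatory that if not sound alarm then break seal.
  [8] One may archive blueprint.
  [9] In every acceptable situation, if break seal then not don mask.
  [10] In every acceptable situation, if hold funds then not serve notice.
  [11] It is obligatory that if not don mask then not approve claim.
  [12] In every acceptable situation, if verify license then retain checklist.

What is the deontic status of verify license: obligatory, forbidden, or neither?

Premise 12 is O(verify_license → retain_checklist); even if O(retain_checklist) held, inferring O(verify_license) would be affirming the consequent — invalid.
No premise or chain of K-axiom applications forces O(verify_license), and none forces O(¬verify_license). So verify_license is neither obligatory nor forbidden under these norms.

Neither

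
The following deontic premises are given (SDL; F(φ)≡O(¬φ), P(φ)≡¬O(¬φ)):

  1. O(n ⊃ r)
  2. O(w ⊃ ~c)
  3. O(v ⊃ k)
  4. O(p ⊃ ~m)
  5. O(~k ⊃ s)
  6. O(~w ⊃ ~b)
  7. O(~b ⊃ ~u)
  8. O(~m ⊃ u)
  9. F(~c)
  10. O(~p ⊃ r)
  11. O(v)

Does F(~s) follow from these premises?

No

Premise 5 is O(~k ⊃ s), but O(~k) is not derivable from the premises, so it does not yield O(s).
No other premise forces O(s). An ideal world satisfying every premise can still have ~s true, so F(~s) is not derivable.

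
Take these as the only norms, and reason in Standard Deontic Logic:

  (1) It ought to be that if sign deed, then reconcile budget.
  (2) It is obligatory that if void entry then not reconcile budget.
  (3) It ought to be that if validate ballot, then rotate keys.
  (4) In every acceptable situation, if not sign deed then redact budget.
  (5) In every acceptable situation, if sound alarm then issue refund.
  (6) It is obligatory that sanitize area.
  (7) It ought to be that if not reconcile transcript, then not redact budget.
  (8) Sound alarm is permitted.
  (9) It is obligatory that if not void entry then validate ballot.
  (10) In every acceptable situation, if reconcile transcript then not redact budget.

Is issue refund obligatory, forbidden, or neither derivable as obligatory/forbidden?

Premise 5 is O(sound_alarm → issue_refund), but O(sound_alarm) is not derivable from the premises (the permission P(sound_alarm) asserts only ¬O(¬sound_alarm), not O(sound_alarm)), so it does not yield O(issue_refund).
No premise or chain of K-axiom applications forces O(issue_refund), and none forces O(¬issue_refund). So issue_refund is neither obligatory nor forbidden under these norms.

Neither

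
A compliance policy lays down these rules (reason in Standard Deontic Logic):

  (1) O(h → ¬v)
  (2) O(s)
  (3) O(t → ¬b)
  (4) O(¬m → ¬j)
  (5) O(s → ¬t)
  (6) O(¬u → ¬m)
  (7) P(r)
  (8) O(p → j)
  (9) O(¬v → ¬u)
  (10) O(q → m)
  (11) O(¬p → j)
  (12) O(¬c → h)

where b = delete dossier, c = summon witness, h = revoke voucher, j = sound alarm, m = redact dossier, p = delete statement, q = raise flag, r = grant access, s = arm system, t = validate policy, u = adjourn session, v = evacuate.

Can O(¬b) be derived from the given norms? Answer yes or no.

Premise 3 is O(t → ¬b), but O(t) is not derivable from the premises, so it does not yield O(¬b).
No other premise forces O(¬b). An ideal world satisfying every premise can still have ¬b false, so O(¬b) is not derivable.

No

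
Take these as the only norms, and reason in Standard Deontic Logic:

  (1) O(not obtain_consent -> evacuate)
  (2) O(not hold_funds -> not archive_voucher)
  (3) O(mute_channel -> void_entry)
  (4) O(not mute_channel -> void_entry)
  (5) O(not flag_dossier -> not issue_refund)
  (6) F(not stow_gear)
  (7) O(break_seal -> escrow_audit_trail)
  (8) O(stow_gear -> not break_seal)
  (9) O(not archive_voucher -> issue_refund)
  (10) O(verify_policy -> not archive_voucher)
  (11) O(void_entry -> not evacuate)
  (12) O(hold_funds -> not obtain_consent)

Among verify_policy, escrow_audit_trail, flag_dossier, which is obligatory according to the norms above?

By case analysis on mute_channel: premise 3 gives O(mute_channel -> void_entry) and premise 4 gives O(not mute_channel -> void_entry), so O(void_entry) either way.
With premise 11, O(void_entry -> not evacuate), the K-axiom yields O(not evacuate).
The contrapositive of premise 1 (O(not obtain_consent -> evacuate)) is O(not evacuate -> obtain_consent), and O(not evacuate) is already established, so O(obtain_consent).
Premise 12 is O(hold_funds -> not obtain_consent); contrapositively O(obtain_consent -> not hold_funds). Since O(obtain_consent) holds, K gives O(not hold_funds).
Applying K to premise 2 (O(not hold_funds -> not archive_voucher)) and O(not hold_funds) yields O(not archive_voucher).
With premise 9, O(not archive_voucher -> issue_refund), the K-axiom yields O(issue_refund).
Premise 5, O(not flag_dossier -> not issue_refund), contraposes to O(issue_refund -> flag_dossier); with O(issue_refund) we get O(flag_dossier).
So O(flag_dossier) holds — flag_dossier is obligatory. None of the other listed options is made obligatory by any chain of premises.

flag_dossier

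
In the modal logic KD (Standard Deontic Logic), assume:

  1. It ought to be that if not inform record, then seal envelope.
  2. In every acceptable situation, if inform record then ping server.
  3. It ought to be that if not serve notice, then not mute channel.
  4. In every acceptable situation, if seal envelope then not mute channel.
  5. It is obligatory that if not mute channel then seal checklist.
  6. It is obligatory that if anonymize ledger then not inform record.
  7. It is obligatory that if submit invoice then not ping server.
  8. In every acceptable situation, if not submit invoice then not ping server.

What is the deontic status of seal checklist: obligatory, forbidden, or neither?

Premises 7 and 8 are O(submit_invoice → ¬ping_server) and O(¬submit_invoice → ¬ping_server); every ideal world satisfies submit_invoice or ¬submit_invoice, so in either case ¬ping_server holds — hence O(¬ping_server).
Premise 2 is O(inform_record → ping_server); contrapositively O(¬ping_server → ¬inform_record). Since O(¬ping_server) holds, K gives O(¬inform_record).
Premise 1 is O(¬inform_record → seal_envelope); since O(¬inform_record), deontic closure gives O(seal_envelope).
With premise 4, O(seal_envelope → ¬mute_channel), the K-axiom yields O(¬mute_channel).
From O(¬mute_channel) and premise 5, O(¬mute_channel → seal_checklist), we obtain O(seal_checklist).
Premises 3, 6 do not contribute to this derivation.
Hence seal_checklist is obligatory.

Obligatory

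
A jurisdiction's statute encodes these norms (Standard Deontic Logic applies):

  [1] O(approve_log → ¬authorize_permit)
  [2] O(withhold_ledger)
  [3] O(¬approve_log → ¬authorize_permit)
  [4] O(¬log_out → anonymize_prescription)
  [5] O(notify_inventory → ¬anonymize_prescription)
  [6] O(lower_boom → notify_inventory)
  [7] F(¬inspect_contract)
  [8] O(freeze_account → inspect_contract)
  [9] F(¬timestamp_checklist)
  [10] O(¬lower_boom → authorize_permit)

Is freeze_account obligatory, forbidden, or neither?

Neither

Premise 8 is O(freeze_account → inspect_contract); even if O(inspect_contract) held, inferring O(freeze_account) would be affirming the consequent — invalid.
No premise or chain of K-axiom applications forces O(freeze_account), and none forces O(¬freeze_account). So freeze_account is neither obligatory nor forbidden under these norms.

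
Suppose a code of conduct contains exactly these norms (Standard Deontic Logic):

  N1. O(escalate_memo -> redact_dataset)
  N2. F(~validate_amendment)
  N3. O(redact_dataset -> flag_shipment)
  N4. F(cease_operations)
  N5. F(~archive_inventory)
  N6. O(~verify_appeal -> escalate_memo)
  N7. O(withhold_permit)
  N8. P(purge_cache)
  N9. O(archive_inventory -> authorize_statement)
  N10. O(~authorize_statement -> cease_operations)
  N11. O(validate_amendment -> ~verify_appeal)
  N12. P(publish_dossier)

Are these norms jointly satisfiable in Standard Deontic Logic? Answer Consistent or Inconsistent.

Premise 10 is O(~authorize_statement -> cease_operations), but O(~authorize_statement) is not derivable from the premises, so it does not yield O(cease_operations).
So O(cease_operations) is not derivable, and the apparent clash with O(~cease_operations) does not arise.
A world satisfying every obligation exists (e.g. archive_inventory=true, authorize_statement=true, cease_operations=false, escalate_memo=true, flag_shipment=true, publish_dossier=false, purge_cache=false, redact_dataset=true, validate_amendment=true, verify_appeal=false, withhold_permit=true); no atom is both obligatory and forbidden, so the set is consistent.

Consistent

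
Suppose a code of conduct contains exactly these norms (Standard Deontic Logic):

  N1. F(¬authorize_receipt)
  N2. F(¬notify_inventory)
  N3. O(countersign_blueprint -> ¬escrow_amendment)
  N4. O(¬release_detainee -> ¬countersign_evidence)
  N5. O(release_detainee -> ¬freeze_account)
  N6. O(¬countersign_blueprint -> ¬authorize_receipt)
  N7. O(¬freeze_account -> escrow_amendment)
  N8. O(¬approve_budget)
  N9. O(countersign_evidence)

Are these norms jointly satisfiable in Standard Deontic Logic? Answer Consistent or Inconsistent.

Inconsistent

Premise 1 is F(¬authorize_receipt), i.e. O(authorize_receipt).
Premise 6, O(¬countersign_blueprint -> ¬authorize_receipt), contraposes to O(authorize_receipt -> countersign_blueprint); with O(authorize_receipt) we get O(countersign_blueprint).
Applying K to premise 3 (O(countersign_blueprint -> ¬escrow_amendment)) and O(countersign_blueprint) yields O(¬escrow_amendment).
Premise 7 is O(¬freeze_account -> escrow_amendment); contrapositively O(¬escrow_amendment -> freeze_account). Since O(¬escrow_amendment) holds, K gives O(freeze_account).
Premise 5, O(release_detainee -> ¬freeze_account), contraposes to O(freeze_account -> ¬release_detainee); with O(freeze_account) we get O(¬release_detainee).
With premise 4, O(¬release_detainee -> ¬countersign_evidence), the K-axiom yields O(¬countersign_evidence).
But premise 9 directly asserts O(countersign_evidence).
We now have both O(¬countersign_evidence) and O(countersign_evidence) — countersign_evidence is simultaneously obligatory and forbidden, violating the D-axiom.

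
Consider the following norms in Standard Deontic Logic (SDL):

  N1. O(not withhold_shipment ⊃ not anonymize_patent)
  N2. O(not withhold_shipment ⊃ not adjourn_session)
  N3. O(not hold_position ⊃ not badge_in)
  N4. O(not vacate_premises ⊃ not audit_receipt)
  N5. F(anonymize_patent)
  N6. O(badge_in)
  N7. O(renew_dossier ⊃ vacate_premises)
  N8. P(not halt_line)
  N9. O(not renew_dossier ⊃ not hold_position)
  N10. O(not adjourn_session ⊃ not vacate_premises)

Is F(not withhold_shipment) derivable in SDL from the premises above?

Premise 6 gives O(badge_in).
The contrapositive of premise 3 (O(not hold_position ⊃ not badge_in)) is O(badge_in ⊃ hold_position), and O(badge_in) is already established, so O(hold_position).
The contrapositive of premise 9 (O(not renew_dossier ⊃ not hold_position)) is O(hold_position ⊃ renew_dossier), and O(hold_position) is already established, so O(renew_dossier).
Premise 7 is O(renew_dossier ⊃ vacate_premises); since O(renew_dossier), deontic closure gives O(vacate_premises).
The contrapositive of premise 10 (O(not adjourn_session ⊃ not vacate_premises)) is O(vacate_premises ⊃ adjourn_session), and O(vacate_premises) is already established, so O(adjourn_session).
Premise 2 is O(not withhold_shipment ⊃ not adjourn_session); contrapositively O(adjourn_session ⊃ withhold_shipment). Since O(adjourn_session) holds, K gives O(withhold_shipment).
Premises 1, 4, 5, 8 do not contribute to this derivation.
So O(withhold_shipment) holds, i.e. F(not withhold_shipment). The claim follows.

Yes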